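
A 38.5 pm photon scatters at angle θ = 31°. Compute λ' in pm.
38.8466 pm

Using the Compton scattering formula:
λ' = λ + Δλ = λ + λ_C(1 - cos θ)

Given:
- Initial wavelength λ = 38.5 pm
- Scattering angle θ = 31°
- Compton wavelength λ_C ≈ 2.4263 pm

Calculate the shift:
Δλ = 2.4263 × (1 - cos(31°))
Δλ = 2.4263 × 0.1428
Δλ = 0.3466 pm

Final wavelength:
λ' = 38.5 + 0.3466 = 38.8466 pm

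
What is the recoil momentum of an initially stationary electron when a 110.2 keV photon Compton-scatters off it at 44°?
4.2978e-23 kg·m/s

The electron is initially at rest, so by conservation of momentum:
p⃗_e = p⃗₀ − p⃗'  (incident photon momentum minus scattered photon momentum)

Photon momentum magnitudes (p = h/λ = E/c):
λ₀ = hc/E₀ = 11.2508 pm → p₀ = h/λ₀ = 5.8894e-23 kg·m/s
Δλ = λ_C(1 − cos 44°) = 0.6810 pm
λ' = 11.9318 pm → p' = h/λ' = 5.5533e-23 kg·m/s

The scattered photon makes angle θ = 44° with the incident direction, so by the law of cosines:
|p⃗_e|² = p₀² + p'² − 2p₀p'cos θ
|p⃗_e|² = (5.8894e-23)² + (5.5533e-23)² − 2·5.8894e-23·5.5533e-23·cos(44°)
|p⃗_e| = 4.2978e-23 kg·m/s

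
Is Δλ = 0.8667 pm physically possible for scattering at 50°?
Yes, consistent

Calculate the expected shift for θ = 50°:

Δλ_expected = λ_C(1 - cos(50°))
Δλ_expected = 2.4263 × (1 - cos(50°))
Δλ_expected = 2.4263 × 0.3572
Δλ_expected = 0.8667 pm

Given shift: 0.8667 pm
Expected shift: 0.8667 pm
Difference: 0.0000 pm

The values match. This is consistent with Compton scattering at the stated angle.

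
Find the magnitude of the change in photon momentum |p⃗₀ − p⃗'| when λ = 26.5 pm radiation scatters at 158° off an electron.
4.5414e-23 kg·m/s

Photon momentum magnitude is p = h/λ.

Initial momentum:
p₀ = h/λ = 6.6261e-34/2.6500e-11 = 2.5004e-23 kg·m/s

After scattering:
λ' = λ + Δλ = 26.5 + 4.6759 = 31.1759 pm
p' = h/λ' = 6.6261e-34/3.1176e-11 = 2.1254e-23 kg·m/s

Momentum is a vector; the scattered photon's direction makes angle θ = 158° with the incident direction. The magnitude of the vector change Δp⃗ = p⃗₀ − p⃗' is found from the law of cosines:
|Δp⃗|² = p₀² + p'² − 2p₀p'cos θ
|Δp⃗|² = (2.5004e-23)² + (2.1254e-23)² − 2·2.5004e-23·2.1254e-23·cos(158°)
|Δp⃗| = 4.5414e-23 kg·m/s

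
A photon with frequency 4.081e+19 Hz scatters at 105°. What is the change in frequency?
1.198e+19 Hz (decrease)

Convert frequency to wavelength (c = 299792458 m/s):
λ₀ = c/f₀ = 299792458/4.081e+19 = 7.3460539e-12 m = 7.3461 pm

Calculate Compton shift:
Δλ = λ_C(1 - cos(105°)) = 3.0543 pm

Final wavelength:
λ' = λ₀ + Δλ = 7.3461 + 3.0543 = 10.4003 pm

Final frequency:
f' = c/λ' = 299792458/1.0400339e-11 = 2.8825257e+19 Hz

Frequency shift (decrease):
Δf = f₀ - f' = 4.081e+19 - 2.8825257e+19 = 1.198e+19 Hz

(Intermediate values are shown rounded; full precision is carried through to the final answer.)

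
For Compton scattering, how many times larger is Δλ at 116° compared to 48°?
116° produces the larger shift by a factor of 4.347

Calculate both shifts using Δλ = λ_C(1 - cos θ):

For θ₁ = 48°:
Δλ₁ = 2.4263 × (1 - cos(48°))
Δλ₁ = 2.4263 × 0.3309
Δλ₁ = 0.8028 pm

For θ₂ = 116°:
Δλ₂ = 2.4263 × (1 - cos(116°))
Δλ₂ = 2.4263 × 1.4384
Δλ₂ = 3.4899 pm

The 116° angle produces the larger shift.
Ratio: 3.4899/0.8028 = 4.347

(Intermediate values are shown rounded; full precision is carried through to the final answer.)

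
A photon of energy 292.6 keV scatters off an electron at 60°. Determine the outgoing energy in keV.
227.4738 keV

First convert energy to wavelength:
λ = hc/E, with hc ≈ 1239.842 keV·pm (i.e. 1239.842 eV·nm)

For E = 292.6 keV = 292600 eV:
λ = 1239.842 keV·pm / 292.6 keV
λ = 4.2373 pm

Calculate the Compton shift:
Δλ = λ_C(1 - cos(60°)) = 2.4263 × 0.5000
Δλ = 1.2132 pm

Final wavelength:
λ' = 4.2373 + 1.2132 = 5.4505 pm

Final energy:
E' = hc/λ' = 1239.842 / 5.4505 = 227.4738 keV

(Intermediate values are shown rounded; full precision is carried through to the final answer.)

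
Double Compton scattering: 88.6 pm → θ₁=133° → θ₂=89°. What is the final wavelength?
95.0650 pm

Apply Compton shift twice:

First scattering at θ₁ = 133°:
Δλ₁ = λ_C(1 - cos(133°))
Δλ₁ = 2.4263 × 1.6820
Δλ₁ = 4.0810 pm

After first scattering:
λ₁ = 88.6 + 4.0810 = 92.6810 pm

Second scattering at θ₂ = 89°:
Δλ₂ = λ_C(1 - cos(89°))
Δλ₂ = 2.4263 × 0.9825
Δλ₂ = 2.3840 pm

Final wavelength:
λ₂ = 92.6810 + 2.3840 = 95.0650 pm

Total shift: Δλ_total = 4.0810 + 2.3840 = 6.4650 pm

(Intermediate values are shown rounded; full precision is carried through to the final answer.)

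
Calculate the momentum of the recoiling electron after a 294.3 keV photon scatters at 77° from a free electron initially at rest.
1.6991e-22 kg·m/s

The electron is initially at rest, so by conservation of momentum:
p⃗_e = p⃗₀ − p⃗'  (incident photon momentum minus scattered photon momentum)

Photon momentum magnitudes (p = h/λ = E/c):
λ₀ = hc/E₀ = 4.2129 pm → p₀ = h/λ₀ = 1.5728e-22 kg·m/s
Δλ = λ_C(1 − cos 77°) = 1.8805 pm
λ' = 6.0934 pm → p' = h/λ' = 1.0874e-22 kg·m/s

The scattered photon makes angle θ = 77° with the incident direction, so by the law of cosines:
|p⃗_e|² = p₀² + p'² − 2p₀p'cos θ
|p⃗_e|² = (1.5728e-22)² + (1.0874e-22)² − 2·1.5728e-22·1.0874e-22·cos(77°)
|p⃗_e| = 1.6991e-22 kg·m/s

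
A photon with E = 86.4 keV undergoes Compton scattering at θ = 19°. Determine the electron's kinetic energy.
0.7886 keV

By energy conservation: K_e = E_initial - E_final

First find the scattered photon energy:
Initial wavelength: λ = hc/E = 14.3500 pm
Compton shift: Δλ = λ_C(1 - cos(19°)) = 0.1322 pm
Final wavelength: λ' = 14.3500 + 0.1322 = 14.4822 pm
Final photon energy: E' = hc/λ' = 85.6114 keV

Electron kinetic energy:
K_e = E - E' = 86.4000 - 85.6114 = 0.7886 keV

(Intermediate values are shown rounded; full precision is carried through to the final answer.)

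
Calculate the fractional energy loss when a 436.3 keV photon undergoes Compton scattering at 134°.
0.5913 (or 59.13%)

Calculate initial and final photon energies:

Initial: E₀ = 436.3 keV → λ₀ = 2.8417 pm
Compton shift: Δλ = 4.1118 pm
Final wavelength: λ' = 6.9535 pm
Final energy: E' = 178.3051 keV

Fractional energy loss:
(E₀ - E')/E₀ = (436.3000 - 178.3051)/436.3000
= 257.9949/436.3000
= 0.5913
= 59.13%

(Intermediate values are shown rounded; full precision is carried through to the final answer.)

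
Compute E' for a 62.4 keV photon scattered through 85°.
56.1418 keV

First convert energy to wavelength:
λ = hc/E, with hc ≈ 1239.842 keV·pm (i.e. 1239.842 eV·nm)

For E = 62.4 keV = 62400 eV:
λ = 1239.842 keV·pm / 62.4 keV
λ = 19.8693 pm

Calculate the Compton shift:
Δλ = λ_C(1 - cos(85°)) = 2.4263 × 0.9128
Δλ = 2.2148 pm

Final wavelength:
λ' = 19.8693 + 2.2148 = 22.0841 pm

Final energy:
E' = hc/λ' = 1239.842 / 22.0841 = 56.1418 keV

(Intermediate values are shown rounded; full precision is carried through to the final answer.)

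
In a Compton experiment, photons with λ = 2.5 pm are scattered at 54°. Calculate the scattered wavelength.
3.5002 pm

Using the Compton scattering formula:
λ' = λ + Δλ = λ + λ_C(1 - cos θ)

Given:
- Initial wavelength λ = 2.5 pm
- Scattering angle θ = 54°
- Compton wavelength λ_C ≈ 2.4263 pm

Calculate the shift:
Δλ = 2.4263 × (1 - cos(54°))
Δλ = 2.4263 × 0.4122
Δλ = 1.0002 pm

Final wavelength:
λ' = 2.5 + 1.0002 = 3.5002 pm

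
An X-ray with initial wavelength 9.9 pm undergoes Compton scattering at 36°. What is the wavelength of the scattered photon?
10.3634 pm

Using the Compton scattering formula:
λ' = λ + Δλ = λ + λ_C(1 - cos θ)

Given:
- Initial wavelength λ = 9.9 pm
- Scattering angle θ = 36°
- Compton wavelength λ_C ≈ 2.4263 pm

Calculate the shift:
Δλ = 2.4263 × (1 - cos(36°))
Δλ = 2.4263 × 0.1910
Δλ = 0.4634 pm

Final wavelength:
λ' = 9.9 + 0.4634 = 10.3634 pm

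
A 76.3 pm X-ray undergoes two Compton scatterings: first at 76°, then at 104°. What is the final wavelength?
81.1526 pm

Apply Compton shift twice:

First scattering at θ₁ = 76°:
Δλ₁ = λ_C(1 - cos(76°))
Δλ₁ = 2.4263 × 0.7581
Δλ₁ = 1.8393 pm

After first scattering:
λ₁ = 76.3 + 1.8393 = 78.1393 pm

Second scattering at θ₂ = 104°:
Δλ₂ = λ_C(1 - cos(104°))
Δλ₂ = 2.4263 × 1.2419
Δλ₂ = 3.0133 pm

Final wavelength:
λ₂ = 78.1393 + 3.0133 = 81.1526 pm

Total shift: Δλ_total = 1.8393 + 3.0133 = 4.8526 pm

(Intermediate values are shown rounded; full precision is carried through to the final answer.)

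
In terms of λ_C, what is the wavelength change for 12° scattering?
0.0219 λ_C

The Compton shift formula is:
Δλ = λ_C(1 - cos θ)

Dividing both sides by λ_C:
Δλ/λ_C = 1 - cos θ

For θ = 12°:
Δλ/λ_C = 1 - cos(12°)
Δλ/λ_C = 1 - 0.9781
Δλ/λ_C = 0.0219

This means the shift is 0.0219 × λ_C = 0.0530 pm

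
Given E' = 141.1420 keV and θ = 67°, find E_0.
169.6999 keV

Convert final energy to wavelength (hc ≈ 1239.842 keV·pm):
λ' = hc/E' = 1239.842 / 141.1420 = 8.7844 pm

Calculate the Compton shift:
Δλ = λ_C(1 - cos(67°))
Δλ = 2.4263 × (1 - cos(67°))
Δλ = 1.4783 pm

Initial wavelength:
λ = λ' - Δλ = 8.7844 - 1.4783 = 7.3061 pm

Initial energy:
E = hc/λ = 1239.842 / 7.3061 = 169.6999 keV

(Intermediate values are shown rounded; full precision is carried through to the final answer.)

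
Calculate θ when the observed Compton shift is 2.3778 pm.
88.85°

From the Compton formula Δλ = λ_C(1 - cos θ), we can solve for θ:

cos θ = 1 - Δλ/λ_C

Given:
- Δλ = 2.3778 pm
- λ_C = h/(m_e·c) ≈ 2.42631024 pm

cos θ = 1 - 2.3778/2.42631024
cos θ = 1 - 0.980007
cos θ = 0.019993

θ = arccos(0.019993)
θ = 88.85°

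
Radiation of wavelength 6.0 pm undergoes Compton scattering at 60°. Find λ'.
7.2132 pm

Using the Compton formula: λ' = λ + λ_C(1 − cos θ)

For θ = 60°, cos θ = 1/2 (exact) = 0.5000, so:
1 − cos 60° = 1 − (1/2) = 0.5000

Δλ = λ_C × 0.5000 = 2.4263 × 0.5000 = 1.2132 pm

λ' = 6.0 + 1.2132 = 7.2132 pm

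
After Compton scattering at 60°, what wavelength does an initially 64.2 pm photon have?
65.4132 pm

Using the Compton formula: λ' = λ + λ_C(1 − cos θ)

For θ = 60°, cos θ = 1/2 (exact) = 0.5000, so:
1 − cos 60° = 1 − (1/2) = 0.5000

Δλ = λ_C × 0.5000 = 2.4263 × 0.5000 = 1.2132 pm

λ' = 64.2 + 1.2132 = 65.4132 pm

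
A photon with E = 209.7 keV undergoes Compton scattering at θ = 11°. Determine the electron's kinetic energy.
1.5692 keV

By energy conservation: K_e = E_initial - E_final

First find the scattered photon energy:
Initial wavelength: λ = hc/E = 5.9125 pm
Compton shift: Δλ = λ_C(1 - cos(11°)) = 0.0446 pm
Final wavelength: λ' = 5.9125 + 0.0446 = 5.9570 pm
Final photon energy: E' = hc/λ' = 208.1308 keV

Electron kinetic energy:
K_e = E - E' = 209.7000 - 208.1308 = 1.5692 keV

(Intermediate values are shown rounded; full precision is carried through to the final answer.)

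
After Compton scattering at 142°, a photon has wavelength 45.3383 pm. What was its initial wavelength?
41.0000 pm

From λ' = λ + Δλ, we have λ = λ' - Δλ

First calculate the Compton shift:
Δλ = λ_C(1 - cos θ)
Δλ = 2.4263 × (1 - cos(142°))
Δλ = 2.4263 × 1.7880
Δλ = 4.3383 pm

Initial wavelength:
λ = λ' - Δλ
λ = 45.3383 - 4.3383
λ = 41.0000 pm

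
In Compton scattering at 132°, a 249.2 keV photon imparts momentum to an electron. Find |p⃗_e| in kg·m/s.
1.9030e-22 kg·m/s

The electron is initially at rest, so by conservation of momentum:
p⃗_e = p⃗₀ − p⃗'  (incident photon momentum minus scattered photon momentum)

Photon momentum magnitudes (p = h/λ = E/c):
λ₀ = hc/E₀ = 4.9753 pm → p₀ = h/λ₀ = 1.3318e-22 kg·m/s
Δλ = λ_C(1 − cos 132°) = 4.0498 pm
λ' = 9.0251 pm → p' = h/λ' = 7.3418e-23 kg·m/s

The scattered photon makes angle θ = 132° with the incident direction, so by the law of cosines:
|p⃗_e|² = p₀² + p'² − 2p₀p'cos θ
|p⃗_e|² = (1.3318e-22)² + (7.3418e-23)² − 2·1.3318e-22·7.3418e-23·cos(132°)
|p⃗_e| = 1.9030e-22 kg·m/s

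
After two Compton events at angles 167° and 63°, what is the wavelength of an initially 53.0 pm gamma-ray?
59.1152 pm

Apply Compton shift twice:

First scattering at θ₁ = 167°:
Δλ₁ = λ_C(1 - cos(167°))
Δλ₁ = 2.4263 × 1.9744
Δλ₁ = 4.7904 pm

After first scattering:
λ₁ = 53.0 + 4.7904 = 57.7904 pm

Second scattering at θ₂ = 63°:
Δλ₂ = λ_C(1 - cos(63°))
Δλ₂ = 2.4263 × 0.5460
Δλ₂ = 1.3248 pm

Final wavelength:
λ₂ = 57.7904 + 1.3248 = 59.1152 pm

Total shift: Δλ_total = 4.7904 + 1.3248 = 6.1152 pm

(Intermediate values are shown rounded; full precision is carried through to the final answer.)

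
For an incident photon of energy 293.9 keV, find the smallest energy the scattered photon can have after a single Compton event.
136.6789 keV (at θ = 180°)

The scattered photon has minimum energy when its wavelength is maximum, i.e., when the Compton shift Δλ = λ_C(1 − cos θ) is maximum. This occurs at θ = 180° (backscattering), giving Δλ_max = 2λ_C = 4.8526 pm.

Initial wavelength: λ₀ = hc/E₀ = 4.2186 pm
Maximum final wavelength: λ'_max = λ₀ + 2λ_C = 4.2186 + 4.8526 = 9.0712 pm
Minimum final energy: E'_min = hc/λ'_max = 136.6789 keV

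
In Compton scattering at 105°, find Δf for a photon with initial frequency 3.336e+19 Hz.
8.462e+18 Hz (decrease)

Convert frequency to wavelength (c = 299792458 m/s):
λ₀ = c/f₀ = 299792458/3.336e+19 = 8.9865845e-12 m = 8.9866 pm

Calculate Compton shift:
Δλ = λ_C(1 - cos(105°)) = 3.0543 pm

Final wavelength:
λ' = λ₀ + Δλ = 8.9866 + 3.0543 = 12.0409 pm

Final frequency:
f' = c/λ' = 299792458/1.2040870e-11 = 2.4897907e+19 Hz

Frequency shift (decrease):
Δf = f₀ - f' = 3.336e+19 - 2.4897907e+19 = 8.462e+18 Hz

(Intermediate values are shown rounded; full precision is carried through to the final answer.)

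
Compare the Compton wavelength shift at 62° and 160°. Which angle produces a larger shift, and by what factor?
160° produces the larger shift by a factor of 3.656

Calculate both shifts using Δλ = λ_C(1 - cos θ):

For θ₁ = 62°:
Δλ₁ = 2.4263 × (1 - cos(62°))
Δλ₁ = 2.4263 × 0.5305
Δλ₁ = 1.2872 pm

For θ₂ = 160°:
Δλ₂ = 2.4263 × (1 - cos(160°))
Δλ₂ = 2.4263 × 1.9397
Δλ₂ = 4.7063 pm

The 160° angle produces the larger shift.
Ratio: 4.7063/1.2872 = 3.656

(Intermediate values are shown rounded; full precision is carried through to the final answer.)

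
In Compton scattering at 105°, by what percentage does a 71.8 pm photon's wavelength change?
4.2539%

Calculate the Compton shift:
Δλ = λ_C(1 - cos(105°))
Δλ = 2.4263 × (1 - cos(105°))
Δλ = 2.4263 × 1.2588
Δλ = 3.0543 pm

Percentage change:
(Δλ/λ₀) × 100 = (3.0543/71.8) × 100
= 4.2539%

(Intermediate values are shown rounded; full precision is carried through to the final answer.)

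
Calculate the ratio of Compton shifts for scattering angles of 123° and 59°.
123° produces the larger shift by a factor of 3.185

Calculate both shifts using Δλ = λ_C(1 - cos θ):

For θ₁ = 59°:
Δλ₁ = 2.4263 × (1 - cos(59°))
Δλ₁ = 2.4263 × 0.4850
Δλ₁ = 1.1767 pm

For θ₂ = 123°:
Δλ₂ = 2.4263 × (1 - cos(123°))
Δλ₂ = 2.4263 × 1.5446
Δλ₂ = 3.7478 pm

The 123° angle produces the larger shift.
Ratio: 3.7478/1.1767 = 3.185

(Intermediate values are shown rounded; full precision is carried through to the final answer.)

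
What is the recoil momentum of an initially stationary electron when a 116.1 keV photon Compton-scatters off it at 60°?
5.9137e-23 kg·m/s

The electron is initially at rest, so by conservation of momentum:
p⃗_e = p⃗₀ − p⃗'  (incident photon momentum minus scattered photon momentum)

Photon momentum magnitudes (p = h/λ = E/c):
λ₀ = hc/E₀ = 10.6791 pm → p₀ = h/λ₀ = 6.2047e-23 kg·m/s
Δλ = λ_C(1 − cos 60°) = 1.2132 pm
λ' = 11.8922 pm → p' = h/λ' = 5.5718e-23 kg·m/s

The scattered photon makes angle θ = 60° with the incident direction, so by the law of cosines:
|p⃗_e|² = p₀² + p'² − 2p₀p'cos θ
|p⃗_e|² = (6.2047e-23)² + (5.5718e-23)² − 2·6.2047e-23·5.5718e-23·cos(60°)
|p⃗_e| = 5.9137e-23 kg·m/s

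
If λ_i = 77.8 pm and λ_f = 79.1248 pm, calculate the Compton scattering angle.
63.00°

First find the wavelength shift:
Δλ = λ' - λ = 79.1248 - 77.8 = 1.3248 pm

Using Δλ = λ_C(1 - cos θ), with λ_C = h/(m_e·c) ≈ 2.42631024 pm:
cos θ = 1 - Δλ/λ_C
cos θ = 1 - 1.3248/2.42631024
cos θ = 0.453986

θ = arccos(0.453986)
θ = 63.00°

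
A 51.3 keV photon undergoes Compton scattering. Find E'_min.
42.7221 keV (at θ = 180°)

The scattered photon has minimum energy when its wavelength is maximum, i.e., when the Compton shift Δλ = λ_C(1 − cos θ) is maximum. This occurs at θ = 180° (backscattering), giving Δλ_max = 2λ_C = 4.8526 pm.

Initial wavelength: λ₀ = hc/E₀ = 24.1685 pm
Maximum final wavelength: λ'_max = λ₀ + 2λ_C = 24.1685 + 4.8526 = 29.0211 pm
Minimum final energy: E'_min = hc/λ'_max = 42.7221 keV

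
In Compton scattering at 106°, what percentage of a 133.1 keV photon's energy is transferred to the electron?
0.2494 (or 24.94%)

Calculate initial and final photon energies:

Initial: E₀ = 133.1 keV → λ₀ = 9.3151 pm
Compton shift: Δλ = 3.0951 pm
Final wavelength: λ' = 12.4102 pm
Final energy: E' = 99.9050 keV

Fractional energy loss:
(E₀ - E')/E₀ = (133.1000 - 99.9050)/133.1000
= 33.1950/133.1000
= 0.2494
= 24.94%

(Intermediate values are shown rounded; full precision is carried through to the final answer.)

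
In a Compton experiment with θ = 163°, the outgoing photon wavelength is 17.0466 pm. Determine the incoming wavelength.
12.3000 pm

From λ' = λ + Δλ, we have λ = λ' - Δλ

First calculate the Compton shift:
Δλ = λ_C(1 - cos θ)
Δλ = 2.4263 × (1 - cos(163°))
Δλ = 2.4263 × 1.9563
Δλ = 4.7466 pm

Initial wavelength:
λ = λ' - Δλ
λ = 17.0466 - 4.7466
λ = 12.3000 pm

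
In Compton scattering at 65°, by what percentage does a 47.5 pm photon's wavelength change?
2.9493%

Calculate the Compton shift:
Δλ = λ_C(1 - cos(65°))
Δλ = 2.4263 × (1 - cos(65°))
Δλ = 2.4263 × 0.5774
Δλ = 1.4009 pm

Percentage change:
(Δλ/λ₀) × 100 = (1.4009/47.5) × 100
= 2.9493%

(Intermediate values are shown rounded; full precision is carried through to the final answer.)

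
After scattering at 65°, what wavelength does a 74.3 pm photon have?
75.7009 pm

Using the Compton scattering formula:
λ' = λ + Δλ = λ + λ_C(1 - cos θ)

Given:
- Initial wavelength λ = 74.3 pm
- Scattering angle θ = 65°
- Compton wavelength λ_C ≈ 2.4263 pm

Calculate the shift:
Δλ = 2.4263 × (1 - cos(65°))
Δλ = 2.4263 × 0.5774
Δλ = 1.4009 pm

Final wavelength:
λ' = 74.3 + 1.4009 = 75.7009 pm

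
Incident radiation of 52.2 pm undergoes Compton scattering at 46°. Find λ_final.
52.9409 pm

Using the Compton scattering formula:
λ' = λ + Δλ = λ + λ_C(1 - cos θ)

Given:
- Initial wavelength λ = 52.2 pm
- Scattering angle θ = 46°
- Compton wavelength λ_C ≈ 2.4263 pm

Calculate the shift:
Δλ = 2.4263 × (1 - cos(46°))
Δλ = 2.4263 × 0.3053
Δλ = 0.7409 pm

Final wavelength:
λ' = 52.2 + 0.7409 = 52.9409 pm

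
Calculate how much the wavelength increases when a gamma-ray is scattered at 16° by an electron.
0.0940 pm

Using the Compton scattering formula:
Δλ = λ_C(1 - cos θ)

where λ_C = h/(m_e·c) ≈ 2.4263 pm is the Compton wavelength of an electron.

For θ = 16°:
cos(16°) = 0.9613
1 - cos(16°) = 0.0387

Δλ = 2.4263 × 0.0387
Δλ = 0.0940 pm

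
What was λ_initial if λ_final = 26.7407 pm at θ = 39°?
26.2000 pm

From λ' = λ + Δλ, we have λ = λ' - Δλ

First calculate the Compton shift:
Δλ = λ_C(1 - cos θ)
Δλ = 2.4263 × (1 - cos(39°))
Δλ = 2.4263 × 0.2229
Δλ = 0.5407 pm

Initial wavelength:
λ = λ' - Δλ
λ = 26.7407 - 0.5407
λ = 26.2000 pm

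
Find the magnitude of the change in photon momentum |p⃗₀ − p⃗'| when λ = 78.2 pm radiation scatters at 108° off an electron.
1.3444e-23 kg·m/s

Photon momentum magnitude is p = h/λ.

Initial momentum:
p₀ = h/λ = 6.6261e-34/7.8200e-11 = 8.4732e-24 kg·m/s

After scattering:
λ' = λ + Δλ = 78.2 + 3.1761 = 81.3761 pm
p' = h/λ' = 6.6261e-34/8.1376e-11 = 8.1425e-24 kg·m/s

Momentum is a vector; the scattered photon's direction makes angle θ = 108° with the incident direction. The magnitude of the vector change Δp⃗ = p⃗₀ − p⃗' is found from the law of cosines:
|Δp⃗|² = p₀² + p'² − 2p₀p'cos θ
|Δp⃗|² = (8.4732e-24)² + (8.1425e-24)² − 2·8.4732e-24·8.1425e-24·cos(108°)
|Δp⃗| = 1.3444e-23 kg·m/s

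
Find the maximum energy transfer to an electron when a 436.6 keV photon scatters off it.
275.4222 keV

Maximum energy transfer occurs at θ = 180° (backscattering).

Initial photon: E₀ = 436.6 keV → λ₀ = 2.8398 pm

Maximum Compton shift (at 180°):
Δλ_max = 2λ_C = 2 × 2.4263 = 4.8526 pm

Final wavelength:
λ' = 2.8398 + 4.8526 = 7.6924 pm

Minimum photon energy (maximum energy to electron):
E'_min = hc/λ' = 161.1778 keV

Maximum electron kinetic energy:
K_max = E₀ - E'_min = 436.6000 - 161.1778 = 275.4222 keV

(Intermediate values are shown rounded; full precision is carried through to the final answer.)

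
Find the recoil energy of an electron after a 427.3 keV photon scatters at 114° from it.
230.9594 keV

By energy conservation: K_e = E_initial - E_final

First find the scattered photon energy:
Initial wavelength: λ = hc/E = 2.9016 pm
Compton shift: Δλ = λ_C(1 - cos(114°)) = 3.4132 pm
Final wavelength: λ' = 2.9016 + 3.4132 = 6.3148 pm
Final photon energy: E' = hc/λ' = 196.3406 keV

Electron kinetic energy:
K_e = E - E' = 427.3000 - 196.3406 = 230.9594 keV

(Intermediate values are shown rounded; full precision is carried through to the final answer.)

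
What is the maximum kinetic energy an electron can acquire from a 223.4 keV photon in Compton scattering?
104.2130 keV

Maximum energy transfer occurs at θ = 180° (backscattering).

Initial photon: E₀ = 223.4 keV → λ₀ = 5.5499 pm

Maximum Compton shift (at 180°):
Δλ_max = 2λ_C = 2 × 2.4263 = 4.8526 pm

Final wavelength:
λ' = 5.5499 + 4.8526 = 10.4025 pm

Minimum photon energy (maximum energy to electron):
E'_min = hc/λ' = 119.1870 keV

Maximum electron kinetic energy:
K_max = E₀ - E'_min = 223.4000 - 119.1870 = 104.2130 keV

(Intermediate values are shown rounded; full precision is carried through to the final answer.)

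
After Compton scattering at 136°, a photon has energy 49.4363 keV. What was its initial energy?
59.3001 keV

Convert final energy to wavelength (hc ≈ 1239.842 keV·pm):
λ' = hc/E' = 1239.842 / 49.4363 = 25.0796 pm

Calculate the Compton shift:
Δλ = λ_C(1 - cos(136°))
Δλ = 2.4263 × (1 - cos(136°))
Δλ = 4.1717 pm

Initial wavelength:
λ = λ' - Δλ = 25.0796 - 4.1717 = 20.9079 pm

Initial energy:
E = hc/λ = 1239.842 / 20.9079 = 59.3001 keV

(Intermediate values are shown rounded; full precision is carried through to the final answer.)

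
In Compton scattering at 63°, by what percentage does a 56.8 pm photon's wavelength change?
2.3324%

Calculate the Compton shift:
Δλ = λ_C(1 - cos(63°))
Δλ = 2.4263 × (1 - cos(63°))
Δλ = 2.4263 × 0.5460
Δλ = 1.3248 pm

Percentage change:
(Δλ/λ₀) × 100 = (1.3248/56.8) × 100
= 2.3324%

(Intermediate values are shown rounded; full precision is carried through to the final answer.)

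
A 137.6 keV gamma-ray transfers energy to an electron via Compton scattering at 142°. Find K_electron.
44.7192 keV

By energy conservation: K_e = E_initial - E_final

First find the scattered photon energy:
Initial wavelength: λ = hc/E = 9.0105 pm
Compton shift: Δλ = λ_C(1 - cos(142°)) = 4.3383 pm
Final wavelength: λ' = 9.0105 + 4.3383 = 13.3487 pm
Final photon energy: E' = hc/λ' = 92.8808 keV

Electron kinetic energy:
K_e = E - E' = 137.6000 - 92.8808 = 44.7192 keV

(Intermediate values are shown rounded; full precision is carried through to the final answer.)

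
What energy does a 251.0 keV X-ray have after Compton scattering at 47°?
217.0903 keV

First convert energy to wavelength:
λ = hc/E, with hc ≈ 1239.842 keV·pm (i.e. 1239.842 eV·nm)

For E = 251.0 keV = 251000 eV:
λ = 1239.842 keV·pm / 251.0 keV
λ = 4.9396 pm

Calculate the Compton shift:
Δλ = λ_C(1 - cos(47°)) = 2.4263 × 0.3180
Δλ = 0.7716 pm

Final wavelength:
λ' = 4.9396 + 0.7716 = 5.7112 pm

Final energy:
E' = hc/λ' = 1239.842 / 5.7112 = 217.0903 keV

(Intermediate values are shown rounded; full precision is carried through to the final answer.)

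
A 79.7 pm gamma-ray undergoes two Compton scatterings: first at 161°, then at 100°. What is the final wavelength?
87.2681 pm

Apply Compton shift twice:

First scattering at θ₁ = 161°:
Δλ₁ = λ_C(1 - cos(161°))
Δλ₁ = 2.4263 × 1.9455
Δλ₁ = 4.7204 pm

After first scattering:
λ₁ = 79.7 + 4.7204 = 84.4204 pm

Second scattering at θ₂ = 100°:
Δλ₂ = λ_C(1 - cos(100°))
Δλ₂ = 2.4263 × 1.1736
Δλ₂ = 2.8476 pm

Final wavelength:
λ₂ = 84.4204 + 2.8476 = 87.2681 pm

Total shift: Δλ_total = 4.7204 + 2.8476 = 7.5681 pm

(Intermediate values are shown rounded; full precision is carried through to the final answer.)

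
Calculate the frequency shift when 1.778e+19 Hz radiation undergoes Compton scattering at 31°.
3.581e+17 Hz (decrease)

Convert frequency to wavelength (c = 299792458 m/s):
λ₀ = c/f₀ = 299792458/1.778e+19 = 1.6861218e-11 m = 16.8612 pm

Calculate Compton shift:
Δλ = λ_C(1 - cos(31°)) = 0.3466 pm

Final wavelength:
λ' = λ₀ + Δλ = 16.8612 + 0.3466 = 17.2078 pm

Final frequency:
f' = c/λ' = 299792458/1.7207775e-11 = 1.7421919e+19 Hz

Frequency shift (decrease):
Δf = f₀ - f' = 1.778e+19 - 1.7421919e+19 = 3.581e+17 Hz

(Intermediate values are shown rounded; full precision is carried through to the final answer.)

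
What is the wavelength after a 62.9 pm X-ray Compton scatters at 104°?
65.9133 pm

Using the Compton scattering formula:
λ' = λ + Δλ = λ + λ_C(1 - cos θ)

Given:
- Initial wavelength λ = 62.9 pm
- Scattering angle θ = 104°
- Compton wavelength λ_C ≈ 2.4263 pm

Calculate the shift:
Δλ = 2.4263 × (1 - cos(104°))
Δλ = 2.4263 × 1.2419
Δλ = 3.0133 pm

Final wavelength:
λ' = 62.9 + 3.0133 = 65.9133 pm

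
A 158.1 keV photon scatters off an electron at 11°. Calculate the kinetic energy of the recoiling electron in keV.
0.8936 keV

By energy conservation: K_e = E_initial - E_final

First find the scattered photon energy:
Initial wavelength: λ = hc/E = 7.8421 pm
Compton shift: Δλ = λ_C(1 - cos(11°)) = 0.0446 pm
Final wavelength: λ' = 7.8421 + 0.0446 = 7.8867 pm
Final photon energy: E' = hc/λ' = 157.2064 keV

Electron kinetic energy:
K_e = E - E' = 158.1000 - 157.2064 = 0.8936 keV

(Intermediate values are shown rounded; full precision is carried through to the final answer.)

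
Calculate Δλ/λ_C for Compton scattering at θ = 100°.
1.1736 λ_C

The Compton shift formula is:
Δλ = λ_C(1 - cos θ)

Dividing both sides by λ_C:
Δλ/λ_C = 1 - cos θ

For θ = 100°:
Δλ/λ_C = 1 - cos(100°)
Δλ/λ_C = 1 - -0.1736
Δλ/λ_C = 1.1736

This means the shift is 1.1736 × λ_C = 2.8476 pm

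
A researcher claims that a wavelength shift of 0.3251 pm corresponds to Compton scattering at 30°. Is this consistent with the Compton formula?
Yes, consistent

Calculate the expected shift for θ = 30°:

Δλ_expected = λ_C(1 - cos(30°))
Δλ_expected = 2.4263 × (1 - cos(30°))
Δλ_expected = 2.4263 × 0.1340
Δλ_expected = 0.3251 pm

Given shift: 0.3251 pm
Expected shift: 0.3251 pm
Difference: 0.0000 pm

The values match. This is consistent with Compton scattering at the stated angle.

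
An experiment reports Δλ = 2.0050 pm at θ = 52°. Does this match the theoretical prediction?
No, inconsistent

Calculate the expected shift for θ = 52°:

Δλ_expected = λ_C(1 - cos(52°))
Δλ_expected = 2.4263 × (1 - cos(52°))
Δλ_expected = 2.4263 × 0.3843
Δλ_expected = 0.9325 pm

Given shift: 2.0050 pm
Expected shift: 0.9325 pm
Difference: 1.0725 pm

The values do not match. The given shift corresponds to θ ≈ 80.0°, not 52°.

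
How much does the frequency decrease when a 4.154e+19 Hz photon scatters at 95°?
1.112e+19 Hz (decrease)

Convert frequency to wavelength (c = 299792458 m/s):
λ₀ = c/f₀ = 299792458/4.154e+19 = 7.2169585e-12 m = 7.2170 pm

Calculate Compton shift:
Δλ = λ_C(1 - cos(95°)) = 2.6378 pm

Final wavelength:
λ' = λ₀ + Δλ = 7.2170 + 2.6378 = 9.8547 pm

Final frequency:
f' = c/λ' = 299792458/9.8547357e-12 = 3.0421157e+19 Hz

Frequency shift (decrease):
Δf = f₀ - f' = 4.154e+19 - 3.0421157e+19 = 1.112e+19 Hz

(Intermediate values are shown rounded; full precision is carried through to the final answer.)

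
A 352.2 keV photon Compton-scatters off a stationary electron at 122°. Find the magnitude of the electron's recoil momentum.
2.4920e-22 kg·m/s

The electron is initially at rest, so by conservation of momentum:
p⃗_e = p⃗₀ − p⃗'  (incident photon momentum minus scattered photon momentum)

Photon momentum magnitudes (p = h/λ = E/c):
λ₀ = hc/E₀ = 3.5203 pm → p₀ = h/λ₀ = 1.8823e-22 kg·m/s
Δλ = λ_C(1 − cos 122°) = 3.7121 pm
λ' = 7.2323 pm → p' = h/λ' = 9.1617e-23 kg·m/s

The scattered photon makes angle θ = 122° with the incident direction, so by the law of cosines:
|p⃗_e|² = p₀² + p'² − 2p₀p'cos θ
|p⃗_e|² = (1.8823e-22)² + (9.1617e-23)² − 2·1.8823e-22·9.1617e-23·cos(122°)
|p⃗_e| = 2.4920e-22 kg·m/s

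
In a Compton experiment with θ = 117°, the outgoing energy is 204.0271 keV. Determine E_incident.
486.4000 keV

Convert final energy to wavelength (hc ≈ 1239.842 keV·pm):
λ' = hc/E' = 1239.842 / 204.0271 = 6.0768 pm

Calculate the Compton shift:
Δλ = λ_C(1 - cos(117°))
Δλ = 2.4263 × (1 - cos(117°))
Δλ = 3.5278 pm

Initial wavelength:
λ = λ' - Δλ = 6.0768 - 3.5278 = 2.5490 pm

Initial energy:
E = hc/λ = 1239.842 / 2.5490 = 486.4000 keV

(Intermediate values are shown rounded; full precision is carried through to the final answer.)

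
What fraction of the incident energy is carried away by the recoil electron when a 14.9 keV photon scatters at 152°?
0.0520 (or 5.20%)

Calculate initial and final photon energies:

Initial: E₀ = 14.9 keV → λ₀ = 83.2109 pm
Compton shift: Δλ = 4.5686 pm
Final wavelength: λ' = 87.7795 pm
Final energy: E' = 14.1245 keV

Fractional energy loss:
(E₀ - E')/E₀ = (14.9000 - 14.1245)/14.9000
= 0.7755/14.9000
= 0.0520
= 5.20%

(Intermediate values are shown rounded; full precision is carried through to the final answer.)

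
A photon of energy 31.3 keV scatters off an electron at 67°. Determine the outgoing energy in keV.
30.1739 keV

First convert energy to wavelength:
λ = hc/E, with hc ≈ 1239.842 keV·pm (i.e. 1239.842 eV·nm)

For E = 31.3 keV = 31300 eV:
λ = 1239.842 keV·pm / 31.3 keV
λ = 39.6116 pm

Calculate the Compton shift:
Δλ = λ_C(1 - cos(67°)) = 2.4263 × 0.6093
Δλ = 1.4783 pm

Final wavelength:
λ' = 39.6116 + 1.4783 = 41.0898 pm

Final energy:
E' = hc/λ' = 1239.842 / 41.0898 = 30.1739 keV

(Intermediate values are shown rounded; full precision is carried through to the final answer.)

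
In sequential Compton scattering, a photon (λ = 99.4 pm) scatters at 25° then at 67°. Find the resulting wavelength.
101.1056 pm

Apply Compton shift twice:

First scattering at θ₁ = 25°:
Δλ₁ = λ_C(1 - cos(25°))
Δλ₁ = 2.4263 × 0.0937
Δλ₁ = 0.2273 pm

After first scattering:
λ₁ = 99.4 + 0.2273 = 99.6273 pm

Second scattering at θ₂ = 67°:
Δλ₂ = λ_C(1 - cos(67°))
Δλ₂ = 2.4263 × 0.6093
Δλ₂ = 1.4783 pm

Final wavelength:
λ₂ = 99.6273 + 1.4783 = 101.1056 pm

Total shift: Δλ_total = 0.2273 + 1.4783 = 1.7056 pm

(Intermediate values are shown rounded; full precision is carried through to the final answer.)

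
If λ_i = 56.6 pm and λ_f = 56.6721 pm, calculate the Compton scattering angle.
14.00°

First find the wavelength shift:
Δλ = λ' - λ = 56.6721 - 56.6 = 0.0721 pm

Using Δλ = λ_C(1 - cos θ), with λ_C = h/(m_e·c) ≈ 2.42631024 pm:
cos θ = 1 - Δλ/λ_C
cos θ = 1 - 0.0721/2.42631024
cos θ = 0.970284

θ = arccos(0.970284)
θ = 14.00°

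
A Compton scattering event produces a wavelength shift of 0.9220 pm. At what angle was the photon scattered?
51.68°

From the Compton formula Δλ = λ_C(1 - cos θ), we can solve for θ:

cos θ = 1 - Δλ/λ_C

Given:
- Δλ = 0.9220 pm
- λ_C = h/(m_e·c) ≈ 2.42631024 pm

cos θ = 1 - 0.9220/2.42631024
cos θ = 1 - 0.380001
cos θ = 0.619999

θ = arccos(0.619999)
θ = 51.68°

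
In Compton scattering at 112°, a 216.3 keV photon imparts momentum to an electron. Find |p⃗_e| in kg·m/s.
1.5821e-22 kg·m/s

The electron is initially at rest, so by conservation of momentum:
p⃗_e = p⃗₀ − p⃗'  (incident photon momentum minus scattered photon momentum)

Photon momentum magnitudes (p = h/λ = E/c):
λ₀ = hc/E₀ = 5.7320 pm → p₀ = h/λ₀ = 1.1560e-22 kg·m/s
Δλ = λ_C(1 − cos 112°) = 3.3352 pm
λ' = 9.0673 pm → p' = h/λ' = 7.3077e-23 kg·m/s

The scattered photon makes angle θ = 112° with the incident direction, so by the law of cosines:
|p⃗_e|² = p₀² + p'² − 2p₀p'cos θ
|p⃗_e|² = (1.1560e-22)² + (7.3077e-23)² − 2·1.1560e-22·7.3077e-23·cos(112°)
|p⃗_e| = 1.5821e-22 kg·m/s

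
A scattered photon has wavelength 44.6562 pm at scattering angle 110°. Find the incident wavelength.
41.4000 pm

From λ' = λ + Δλ, we have λ = λ' - Δλ

First calculate the Compton shift:
Δλ = λ_C(1 - cos θ)
Δλ = 2.4263 × (1 - cos(110°))
Δλ = 2.4263 × 1.3420
Δλ = 3.2562 pm

Initial wavelength:
λ = λ' - Δλ
λ = 44.6562 - 3.2562
λ = 41.4000 pm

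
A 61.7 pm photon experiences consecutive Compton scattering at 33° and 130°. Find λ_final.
66.0773 pm

Apply Compton shift twice:

First scattering at θ₁ = 33°:
Δλ₁ = λ_C(1 - cos(33°))
Δλ₁ = 2.4263 × 0.1613
Δλ₁ = 0.3914 pm

After first scattering:
λ₁ = 61.7 + 0.3914 = 62.0914 pm

Second scattering at θ₂ = 130°:
Δλ₂ = λ_C(1 - cos(130°))
Δλ₂ = 2.4263 × 1.6428
Δλ₂ = 3.9859 pm

Final wavelength:
λ₂ = 62.0914 + 3.9859 = 66.0773 pm

Total shift: Δλ_total = 0.3914 + 3.9859 = 4.3773 pm

(Intermediate values are shown rounded; full precision is carried through to the final answer.)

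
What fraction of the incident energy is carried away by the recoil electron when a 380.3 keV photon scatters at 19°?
0.0390 (or 3.90%)

Calculate initial and final photon energies:

Initial: E₀ = 380.3 keV → λ₀ = 3.2602 pm
Compton shift: Δλ = 0.1322 pm
Final wavelength: λ' = 3.3924 pm
Final energy: E' = 365.4810 keV

Fractional energy loss:
(E₀ - E')/E₀ = (380.3000 - 365.4810)/380.3000
= 14.8190/380.3000
= 0.0390
= 3.90%

(Intermediate values are shown rounded; full precision is carried through to the final answer.)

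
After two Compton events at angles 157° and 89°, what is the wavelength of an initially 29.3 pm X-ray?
36.3437 pm

Apply Compton shift twice:

First scattering at θ₁ = 157°:
Δλ₁ = λ_C(1 - cos(157°))
Δλ₁ = 2.4263 × 1.9205
Δλ₁ = 4.6597 pm

After first scattering:
λ₁ = 29.3 + 4.6597 = 33.9597 pm

Second scattering at θ₂ = 89°:
Δλ₂ = λ_C(1 - cos(89°))
Δλ₂ = 2.4263 × 0.9825
Δλ₂ = 2.3840 pm

Final wavelength:
λ₂ = 33.9597 + 2.3840 = 36.3437 pm

Total shift: Δλ_total = 4.6597 + 2.3840 = 7.0437 pm

(Intermediate values are shown rounded; full precision is carried through to the final answer.)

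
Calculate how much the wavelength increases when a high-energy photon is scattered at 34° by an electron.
0.4148 pm

Using the Compton scattering formula:
Δλ = λ_C(1 - cos θ)

where λ_C = h/(m_e·c) ≈ 2.4263 pm is the Compton wavelength of an electron.

For θ = 34°:
cos(34°) = 0.8290
1 - cos(34°) = 0.1710

Δλ = 2.4263 × 0.1710
Δλ = 0.4148 pm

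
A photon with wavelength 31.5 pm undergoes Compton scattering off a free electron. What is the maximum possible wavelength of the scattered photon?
36.3526 pm (at θ = 180°)

The Compton shift is Δλ = λ_C(1 − cos θ).

Since cos θ ranges from −1 to 1, the factor (1 − cos θ) ranges from 0 to 2; the maximum shift occurs at θ = 180° (backscattering):
Δλ_max = 2λ_C = 2 × 2.4263 pm = 4.8526 pm

Maximum scattered wavelength:
λ'_max = λ₀ + Δλ_max = 31.5 + 4.8526 = 36.3526 pm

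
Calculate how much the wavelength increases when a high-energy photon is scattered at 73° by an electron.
1.7169 pm

Using the Compton scattering formula:
Δλ = λ_C(1 - cos θ)

where λ_C = h/(m_e·c) ≈ 2.4263 pm is the Compton wavelength of an electron.

For θ = 73°:
cos(73°) = 0.2924
1 - cos(73°) = 0.7076

Δλ = 2.4263 × 0.7076
Δλ = 1.7169 pm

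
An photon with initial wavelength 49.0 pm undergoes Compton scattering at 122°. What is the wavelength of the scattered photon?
52.7121 pm

Using the Compton scattering formula:
λ' = λ + Δλ = λ + λ_C(1 - cos θ)

Given:
- Initial wavelength λ = 49.0 pm
- Scattering angle θ = 122°
- Compton wavelength λ_C ≈ 2.4263 pm

Calculate the shift:
Δλ = 2.4263 × (1 - cos(122°))
Δλ = 2.4263 × 1.5299
Δλ = 3.7121 pm

Final wavelength:
λ' = 49.0 + 3.7121 = 52.7121 pm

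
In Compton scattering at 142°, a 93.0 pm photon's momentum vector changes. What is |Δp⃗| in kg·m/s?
1.3173e-23 kg·m/s

Photon momentum magnitude is p = h/λ.

Initial momentum:
p₀ = h/λ = 6.6261e-34/9.3000e-11 = 7.1248e-24 kg·m/s

After scattering:
λ' = λ + Δλ = 93.0 + 4.3383 = 97.3383 pm
p' = h/λ' = 6.6261e-34/9.7338e-11 = 6.8073e-24 kg·m/s

Momentum is a vector; the scattered photon's direction makes angle θ = 142° with the incident direction. The magnitude of the vector change Δp⃗ = p⃗₀ − p⃗' is found from the law of cosines:
|Δp⃗|² = p₀² + p'² − 2p₀p'cos θ
|Δp⃗|² = (7.1248e-24)² + (6.8073e-24)² − 2·7.1248e-24·6.8073e-24·cos(142°)
|Δp⃗| = 1.3173e-23 kg·m/s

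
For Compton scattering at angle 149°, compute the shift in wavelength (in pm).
4.5061 pm

Using the Compton scattering formula:
Δλ = λ_C(1 - cos θ)

where λ_C = h/(m_e·c) ≈ 2.4263 pm is the Compton wavelength of an electron.

For θ = 149°:
cos(149°) = -0.8572
1 - cos(149°) = 1.8572

Δλ = 2.4263 × 1.8572
Δλ = 4.5061 pm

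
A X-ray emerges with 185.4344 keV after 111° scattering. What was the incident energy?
365.6999 keV

Convert final energy to wavelength (hc ≈ 1239.842 keV·pm):
λ' = hc/E' = 1239.842 / 185.4344 = 6.6861 pm

Calculate the Compton shift:
Δλ = λ_C(1 - cos(111°))
Δλ = 2.4263 × (1 - cos(111°))
Δλ = 3.2958 pm

Initial wavelength:
λ = λ' - Δλ = 6.6861 - 3.2958 = 3.3903 pm

Initial energy:
E = hc/λ = 1239.842 / 3.3903 = 365.6999 keV

(Intermediate values are shown rounded; full precision is carried through to the final answer.)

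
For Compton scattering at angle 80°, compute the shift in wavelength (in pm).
2.0050 pm

Using the Compton scattering formula:
Δλ = λ_C(1 - cos θ)

where λ_C = h/(m_e·c) ≈ 2.4263 pm is the Compton wavelength of an electron.

For θ = 80°:
cos(80°) = 0.1736
1 - cos(80°) = 0.8264

Δλ = 2.4263 × 0.8264
Δλ = 2.0050 pm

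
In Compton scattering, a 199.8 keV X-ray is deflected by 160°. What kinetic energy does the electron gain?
86.1751 keV

By energy conservation: K_e = E_initial - E_final

First find the scattered photon energy:
Initial wavelength: λ = hc/E = 6.2054 pm
Compton shift: Δλ = λ_C(1 - cos(160°)) = 4.7063 pm
Final wavelength: λ' = 6.2054 + 4.7063 = 10.9117 pm
Final photon energy: E' = hc/λ' = 113.6249 keV

Electron kinetic energy:
K_e = E - E' = 199.8000 - 113.6249 = 86.1751 keV

(Intermediate values are shown rounded; full precision is carried through to the final answer.)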